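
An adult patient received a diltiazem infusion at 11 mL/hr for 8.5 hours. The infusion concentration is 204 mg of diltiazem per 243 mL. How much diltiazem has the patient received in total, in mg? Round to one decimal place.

78.5 mg

Concentration = 204 mg ÷ 243 mL = 0.8395062 mg/mL
Drug rate = 11 mL/hr × 0.8395062 mg/mL = 9.234568 mg/hr
Total = 9.234568 mg/hr × 8.5 hr = 78.49383 mg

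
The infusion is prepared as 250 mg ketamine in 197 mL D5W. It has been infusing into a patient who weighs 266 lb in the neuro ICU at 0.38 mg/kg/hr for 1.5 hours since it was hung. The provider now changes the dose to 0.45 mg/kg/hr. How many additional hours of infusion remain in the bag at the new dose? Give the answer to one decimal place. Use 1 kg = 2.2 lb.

3.3 hours

Initial rate:
Weight = 266 lb ÷ 2.2 lb/kg = 120.9091 kg
Dose = 0.38 mg/kg/hr × 120.9091 kg = 45.94545 mg/hr
Concentration = 250 mg ÷ 197 mL = 1.269036 mg/mL
Rate = 45.94545 mg/hr ÷ 1.269036 mg/mL = 36.20502 mL/hr
Volume infused so far = 36.20502 mL/hr × 1.5 hr = 54.30753 mL
Volume remaining = 197 − 54.30753 = 142.6925 mL
New rate:
Dose = 0.45 mg/kg/hr × 120.9091 kg = 54.40909 mg/hr
Rate = 54.40909 mg/hr ÷ 1.269036 mg/mL = 42.87436 mL/hr
Time remaining = 142.6925 mL ÷ 42.87436 mL/hr = 3.328154 hr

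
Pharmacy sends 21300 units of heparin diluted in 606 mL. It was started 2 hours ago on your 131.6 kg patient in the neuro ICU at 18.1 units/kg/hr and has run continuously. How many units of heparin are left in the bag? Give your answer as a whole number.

16536 units

Dose = 18.1 units/kg/hr × 131.6 kg = 2381.96 units/hr
Concentration = 21300 units ÷ 606 mL = 35.14851 units/mL
Rate = 2381.96 units/hr ÷ 35.14851 units/mL = 67.76844 mL/hr
Volume infused = 67.76844 mL/hr × 2 hr = 135.5369 mL
Volume remaining = 606 − 135.5369 = 470.4631 mL
Drug remaining = 470.4631 mL × 35.14851 units/mL = 16536.08 units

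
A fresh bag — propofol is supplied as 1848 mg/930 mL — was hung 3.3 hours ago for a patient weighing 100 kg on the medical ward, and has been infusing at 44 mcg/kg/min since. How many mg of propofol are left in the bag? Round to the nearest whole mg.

Dose = 44 mcg/kg/min × 100 kg = 4400 mcg/min
4400 mcg/min × 60 min/hr = 264000 mcg/hr
Concentration = 1848 mg ÷ 930 mL = 1.987097 mg/mL = 1987.097 mcg/mL
Rate = 264000 mcg/hr ÷ 1987.097 mcg/mL = 132.8571 mL/hr
Volume infused = 132.8571 mL/hr × 3.3 hr = 438.4286 mL
Volume remaining = 930 − 438.4286 = 491.5714 mL
Drug remaining = 491.5714 mL × 1987.097 mcg/mL = 976800 mcg = 976.8 mg

977 mg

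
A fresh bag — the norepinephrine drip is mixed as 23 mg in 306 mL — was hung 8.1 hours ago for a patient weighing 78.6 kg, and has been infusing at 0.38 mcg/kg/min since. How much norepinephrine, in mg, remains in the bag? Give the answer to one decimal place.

Dose = 0.38 mcg/kg/min × 78.6 kg = 29.868 mcg/min
29.868 mcg/min × 60 min/hr = 1792.08 mcg/hr
Concentration = 23 mg ÷ 306 mL = 0.0751634 mg/mL = 75.1634 mcg/mL
Rate = 1792.08 mcg/hr ÷ 75.1634 mcg/mL = 23.84246 mL/hr
Volume infused = 23.84246 mL/hr × 8.1 hr = 193.1239 mL
Volume remaining = 306 − 193.1239 = 112.8761 mL
Drug remaining = 112.8761 mL × 75.1634 mcg/mL = 8484.152 mcg = 8.484152 mg

8.5 mg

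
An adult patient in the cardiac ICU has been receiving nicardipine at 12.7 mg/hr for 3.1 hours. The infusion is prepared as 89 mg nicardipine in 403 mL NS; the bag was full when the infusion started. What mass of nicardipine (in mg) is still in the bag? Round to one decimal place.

49.6 mg

Concentration = 89 mg ÷ 403 mL = 0.2208437 mg/mL
Rate = 12.7 mg/hr ÷ 0.2208437 mg/mL = 57.50674 mL/hr
Volume infused = 57.50674 mL/hr × 3.1 hr = 178.2709 mL
Volume remaining = 403 − 178.2709 = 224.7291 mL
Drug remaining = 224.7291 mL × 0.2208437 mg/mL = 49.63 mg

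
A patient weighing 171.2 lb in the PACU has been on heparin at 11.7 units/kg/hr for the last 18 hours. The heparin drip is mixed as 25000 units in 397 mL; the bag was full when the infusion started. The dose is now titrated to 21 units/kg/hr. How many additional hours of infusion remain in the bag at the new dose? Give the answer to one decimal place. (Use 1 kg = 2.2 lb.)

Initial rate:
Weight = 171.2 lb ÷ 2.2 lb/kg = 77.81818 kg
Dose = 11.7 units/kg/hr × 77.81818 kg = 910.4727 units/hr
Concentration = 25000 units ÷ 397 mL = 62.97229 units/mL
Rate = 910.4727 units/hr ÷ 62.97229 units/mL = 14.45831 mL/hr
Volume infused so far = 14.45831 mL/hr × 18 hr = 260.2495 mL
Volume remaining = 397 − 260.2495 = 136.7505 mL
New rate:
Dose = 21 units/kg/hr × 77.81818 kg = 1634.182 units/hr
Rate = 1634.182 units/hr ÷ 62.97229 units/mL = 25.95081 mL/hr
Time remaining = 136.7505 mL ÷ 25.95081 mL/hr = 5.269604 hr

5.3 hours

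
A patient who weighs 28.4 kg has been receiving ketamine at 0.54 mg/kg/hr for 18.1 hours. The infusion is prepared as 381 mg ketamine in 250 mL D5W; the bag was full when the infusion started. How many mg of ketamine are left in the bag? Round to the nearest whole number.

Dose = 0.54 mg/kg/hr × 28.4 kg = 15.336 mg/hr
Concentration = 381 mg ÷ 250 mL = 1.524 mg/mL
Rate = 15.336 mg/hr ÷ 1.524 mg/mL = 10.06299 mL/hr
Volume infused = 10.06299 mL/hr × 18.1 hr = 182.1402 mL
Volume remaining = 250 − 182.1402 = 67.85984 mL
Drug remaining = 67.85984 mL × 1.524 mg/mL = 103.4184 mg

103 mg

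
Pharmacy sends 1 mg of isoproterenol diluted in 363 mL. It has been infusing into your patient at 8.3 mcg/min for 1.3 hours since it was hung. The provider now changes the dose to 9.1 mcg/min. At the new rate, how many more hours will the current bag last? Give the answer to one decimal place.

Initial rate:
8.3 mcg/min × 60 min/hr = 498 mcg/hr
Concentration = 1 mg ÷ 363 mL = 0.002754821 mg/mL = 2.754821 mcg/mL
Rate = 498 mcg/hr ÷ 2.754821 mcg/mL = 180.774 mL/hr
Volume infused so far = 180.774 mL/hr × 1.3 hr = 235.0062 mL
Volume remaining = 363 − 235.0062 = 127.9938 mL
New rate:
9.1 mcg/min × 60 min/hr = 546 mcg/hr
Rate = 546 mcg/hr ÷ 2.754821 mcg/mL = 198.198 mL/hr
Time remaining = 127.9938 mL ÷ 198.198 mL/hr = 0.6457875 hr

0.6 hours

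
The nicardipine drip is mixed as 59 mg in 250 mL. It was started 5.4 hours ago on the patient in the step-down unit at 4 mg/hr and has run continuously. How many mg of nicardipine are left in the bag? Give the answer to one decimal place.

37.4 mg

Concentration = 59 mg ÷ 250 mL = 0.236 mg/mL
Rate = 4 mg/hr ÷ 0.236 mg/mL = 16.94915 mL/hr
Volume infused = 16.94915 mL/hr × 5.4 hr = 91.52542 mL
Volume remaining = 250 − 91.52542 = 158.4746 mL
Drug remaining = 158.4746 mL × 0.236 mg/mL = 37.4 mg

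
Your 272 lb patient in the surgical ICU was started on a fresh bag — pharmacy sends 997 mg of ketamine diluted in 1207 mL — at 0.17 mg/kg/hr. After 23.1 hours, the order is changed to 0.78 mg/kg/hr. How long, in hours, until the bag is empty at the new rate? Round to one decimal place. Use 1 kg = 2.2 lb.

5.3 hours

Initial rate:
Weight = 272 lb ÷ 2.2 lb/kg = 123.6364 kg
Dose = 0.17 mg/kg/hr × 123.6364 kg = 21.01818 mg/hr
Concentration = 997 mg ÷ 1207 mL = 0.8260149 mg/mL
Rate = 21.01818 mg/hr ÷ 0.8260149 mg/mL = 25.44528 mL/hr
Volume infused so far = 25.44528 mL/hr × 23.1 hr = 587.786 mL
Volume remaining = 1207 − 587.786 = 619.214 mL
New rate:
Dose = 0.78 mg/kg/hr × 123.6364 kg = 96.43636 mg/hr
Rate = 96.43636 mg/hr ÷ 0.8260149 mg/mL = 116.7489 mL/hr
Time remaining = 619.214 mL ÷ 116.7489 mL/hr = 5.303808 hr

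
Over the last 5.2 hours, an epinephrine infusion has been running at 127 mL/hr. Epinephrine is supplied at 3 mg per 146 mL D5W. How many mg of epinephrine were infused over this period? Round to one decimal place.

13.6 mg

Concentration = 3 mg ÷ 146 mL = 0.02054795 mg/mL = 20.54795 mcg/mL
Drug rate = 127 mL/hr × 20.54795 mcg/mL = 2609.589 mcg/hr
Total = 2609.589 mcg/hr × 5.2 hr = 13569.86 mcg = 13.56986 mg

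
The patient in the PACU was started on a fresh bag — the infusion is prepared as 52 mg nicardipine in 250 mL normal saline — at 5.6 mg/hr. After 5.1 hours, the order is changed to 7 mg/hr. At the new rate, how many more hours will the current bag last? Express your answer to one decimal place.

3.3 hours

Initial rate:
Concentration = 52 mg ÷ 250 mL = 0.208 mg/mL
Rate = 5.6 mg/hr ÷ 0.208 mg/mL = 26.92308 mL/hr
Volume infused so far = 26.92308 mL/hr × 5.1 hr = 137.3077 mL
Volume remaining = 250 − 137.3077 = 112.6923 mL
New rate:
Rate = 7 mg/hr ÷ 0.208 mg/mL = 33.65385 mL/hr
Time remaining = 112.6923 mL ÷ 33.65385 mL/hr = 3.348571 hr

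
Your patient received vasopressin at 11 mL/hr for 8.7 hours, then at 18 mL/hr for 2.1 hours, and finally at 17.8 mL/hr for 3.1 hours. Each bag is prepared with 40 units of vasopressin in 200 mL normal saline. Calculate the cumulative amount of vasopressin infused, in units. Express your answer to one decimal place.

Concentration = 40 units ÷ 200 mL = 0.2 units/mL
Stage 1: 11 mL/hr × 8.7 hr = 95.7 mL → 95.7 mL × 0.2 units/mL = 19.14 units
Stage 2: 18 mL/hr × 2.1 hr = 37.8 mL → 37.8 mL × 0.2 units/mL = 7.56 units
Stage 3: 17.8 mL/hr × 3.1 hr = 55.18 mL → 55.18 mL × 0.2 units/mL = 11.036 units
Total = 19.14 + 7.56 + 11.036 = 37.736 units

37.7 units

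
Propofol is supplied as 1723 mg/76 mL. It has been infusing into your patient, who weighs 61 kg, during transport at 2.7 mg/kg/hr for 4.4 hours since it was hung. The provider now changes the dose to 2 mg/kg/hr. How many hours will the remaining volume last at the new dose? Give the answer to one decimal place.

8.2 hours

Initial rate:
Dose = 2.7 mg/kg/hr × 61 kg = 164.7 mg/hr
Concentration = 1723 mg ÷ 76 mL = 22.67105 mg/mL
Rate = 164.7 mg/hr ÷ 22.67105 mg/mL = 7.264771 mL/hr
Volume infused so far = 7.264771 mL/hr × 4.4 hr = 31.96499 mL
Volume remaining = 76 − 31.96499 = 44.03501 mL
New rate:
Dose = 2 mg/kg/hr × 61 kg = 122 mg/hr
Rate = 122 mg/hr ÷ 22.67105 mg/mL = 5.381312 mL/hr
Time remaining = 44.03501 mL ÷ 5.381312 mL/hr = 8.182951 hr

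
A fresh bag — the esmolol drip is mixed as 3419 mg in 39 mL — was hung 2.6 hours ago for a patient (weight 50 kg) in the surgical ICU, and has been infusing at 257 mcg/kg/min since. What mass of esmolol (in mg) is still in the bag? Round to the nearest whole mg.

Dose = 257 mcg/kg/min × 50 kg = 12850 mcg/min
12850 mcg/min × 60 min/hr = 771000 mcg/hr
Concentration = 3419 mg ÷ 39 mL = 87.66667 mg/mL = 87666.67 mcg/mL
Rate = 771000 mcg/hr ÷ 87666.67 mcg/mL = 8.794677 mL/hr
Volume infused = 8.794677 mL/hr × 2.6 hr = 22.86616 mL
Volume remaining = 39 − 22.86616 = 16.13384 mL
Drug remaining = 16.13384 mL × 87666.67 mcg/mL = 1414400 mcg = 1414.4 mg

1414 mg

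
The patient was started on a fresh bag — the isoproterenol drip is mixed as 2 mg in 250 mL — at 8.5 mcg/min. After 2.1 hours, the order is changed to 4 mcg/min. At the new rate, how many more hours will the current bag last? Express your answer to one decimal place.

Initial rate:
8.5 mcg/min × 60 min/hr = 510 mcg/hr
Concentration = 2 mg ÷ 250 mL = 0.008 mg/mL = 8 mcg/mL
Rate = 510 mcg/hr ÷ 8 mcg/mL = 63.75 mL/hr
Volume infused so far = 63.75 mL/hr × 2.1 hr = 133.875 mL
Volume remaining = 250 − 133.875 = 116.125 mL
New rate:
4 mcg/min × 60 min/hr = 240 mcg/hr
Rate = 240 mcg/hr ÷ 8 mcg/mL = 30 mL/hr
Time remaining = 116.125 mL ÷ 30 mL/hr = 3.870833 hr

3.9 hours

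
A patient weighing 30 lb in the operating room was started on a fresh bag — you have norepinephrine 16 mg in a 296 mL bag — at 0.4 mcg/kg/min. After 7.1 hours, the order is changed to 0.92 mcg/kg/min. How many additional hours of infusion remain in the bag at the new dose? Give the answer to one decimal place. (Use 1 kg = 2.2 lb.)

Initial rate:
Weight = 30 lb ÷ 2.2 lb/kg = 13.63636 kg
Dose = 0.4 mcg/kg/min × 13.63636 kg = 5.454545 mcg/min
5.454545 mcg/min × 60 min/hr = 327.2727 mcg/hr
Concentration = 16 mg ÷ 296 mL = 0.05405405 mg/mL = 54.05405 mcg/mL
Rate = 327.2727 mcg/hr ÷ 54.05405 mcg/mL = 6.054545 mL/hr
Volume infused so far = 6.054545 mL/hr × 7.1 hr = 42.98727 mL
Volume remaining = 296 − 42.98727 = 253.0127 mL
New rate:
Dose = 0.92 mcg/kg/min × 13.63636 kg = 12.54545 mcg/min
12.54545 mcg/min × 60 min/hr = 752.7273 mcg/hr
Rate = 752.7273 mcg/hr ÷ 54.05405 mcg/mL = 13.92545 mL/hr
Time remaining = 253.0127 mL ÷ 13.92545 mL/hr = 18.16908 hr

18.2 hours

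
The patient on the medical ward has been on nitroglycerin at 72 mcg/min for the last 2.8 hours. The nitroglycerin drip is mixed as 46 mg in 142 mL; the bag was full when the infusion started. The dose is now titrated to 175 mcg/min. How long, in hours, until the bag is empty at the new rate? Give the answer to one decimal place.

3.2 hours

Initial rate:
72 mcg/min × 60 min/hr = 4320 mcg/hr
Concentration = 46 mg ÷ 142 mL = 0.3239437 mg/mL = 323.9437 mcg/mL
Rate = 4320 mcg/hr ÷ 323.9437 mcg/mL = 13.33565 mL/hr
Volume infused so far = 13.33565 mL/hr × 2.8 hr = 37.33983 mL
Volume remaining = 142 − 37.33983 = 104.6602 mL
New rate:
175 mcg/min × 60 min/hr = 10500 mcg/hr
Rate = 10500 mcg/hr ÷ 323.9437 mcg/mL = 32.41304 mL/hr
Time remaining = 104.6602 mL ÷ 32.41304 mL/hr = 3.228952 hr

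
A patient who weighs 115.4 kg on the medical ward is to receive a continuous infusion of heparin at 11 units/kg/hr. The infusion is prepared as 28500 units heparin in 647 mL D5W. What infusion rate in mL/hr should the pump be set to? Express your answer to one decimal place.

Dose = 11 units/kg/hr × 115.4 kg = 1269.4 units/hr
Concentration = 28500 units ÷ 647 mL = 44.04946 units/mL
Rate = 1269.4 units/hr ÷ 44.04946 units/mL = 28.81761 mL/hr

28.8 mL/hr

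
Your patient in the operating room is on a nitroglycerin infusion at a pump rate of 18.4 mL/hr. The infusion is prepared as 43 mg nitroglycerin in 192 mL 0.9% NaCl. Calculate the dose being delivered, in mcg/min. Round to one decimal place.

68.7 mcg/min

Concentration = 43 mg ÷ 192 mL = 0.2239583 mg/mL = 223.9583 mcg/mL
Drug rate = 18.4 mL/hr × 223.9583 mcg/mL = 4120.833 mcg/hr
4120.833 mcg/hr ÷ 60 min/hr = 68.68056 mcg/min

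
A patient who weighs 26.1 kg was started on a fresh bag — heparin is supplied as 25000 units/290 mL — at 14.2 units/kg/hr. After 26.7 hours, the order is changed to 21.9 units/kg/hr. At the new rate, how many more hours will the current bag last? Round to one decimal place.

Initial rate:
Dose = 14.2 units/kg/hr × 26.1 kg = 370.62 units/hr
Concentration = 25000 units ÷ 290 mL = 86.2069 units/mL
Rate = 370.62 units/hr ÷ 86.2069 units/mL = 4.299192 mL/hr
Volume infused so far = 4.299192 mL/hr × 26.7 hr = 114.7884 mL
Volume remaining = 290 − 114.7884 = 175.2116 mL
New rate:
Dose = 21.9 units/kg/hr × 26.1 kg = 571.59 units/hr
Rate = 571.59 units/hr ÷ 86.2069 units/mL = 6.630444 mL/hr
Time remaining = 175.2116 mL ÷ 6.630444 mL/hr = 26.42532 hr

26.4 hours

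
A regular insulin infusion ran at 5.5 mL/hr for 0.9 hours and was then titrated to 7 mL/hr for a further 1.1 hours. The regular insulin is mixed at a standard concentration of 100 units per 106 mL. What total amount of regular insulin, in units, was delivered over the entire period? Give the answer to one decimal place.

Concentration = 100 units ÷ 106 mL = 0.9433962 units/mL
Stage 1: 5.5 mL/hr × 0.9 hr = 4.95 mL → 4.95 mL × 0.9433962 units/mL = 4.669811 units
Stage 2: 7 mL/hr × 1.1 hr = 7.7 mL → 7.7 mL × 0.9433962 units/mL = 7.264151 units
Total = 4.669811 + 7.264151 = 11.93396 units

11.9 units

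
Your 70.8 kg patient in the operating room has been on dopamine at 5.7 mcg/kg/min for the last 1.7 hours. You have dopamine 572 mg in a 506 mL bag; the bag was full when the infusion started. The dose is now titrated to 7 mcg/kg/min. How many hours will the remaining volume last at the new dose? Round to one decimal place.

17.9 hours

Initial rate:
Dose = 5.7 mcg/kg/min × 70.8 kg = 403.56 mcg/min
403.56 mcg/min × 60 min/hr = 24213.6 mcg/hr
Concentration = 572 mg ÷ 506 mL = 1.130435 mg/mL = 1130.435 mcg/mL
Rate = 24213.6 mcg/hr ÷ 1130.435 mcg/mL = 21.41972 mL/hr
Volume infused so far = 21.41972 mL/hr × 1.7 hr = 36.41353 mL
Volume remaining = 506 − 36.41353 = 469.5865 mL
New rate:
Dose = 7 mcg/kg/min × 70.8 kg = 495.6 mcg/min
495.6 mcg/min × 60 min/hr = 29736 mcg/hr
Rate = 29736 mcg/hr ÷ 1130.435 mcg/mL = 26.30492 mL/hr
Time remaining = 469.5865 mL ÷ 26.30492 mL/hr = 17.85166 hr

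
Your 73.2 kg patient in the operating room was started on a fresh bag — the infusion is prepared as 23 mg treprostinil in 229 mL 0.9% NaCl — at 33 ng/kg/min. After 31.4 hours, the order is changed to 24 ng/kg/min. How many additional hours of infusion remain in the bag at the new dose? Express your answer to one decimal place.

Initial rate:
Dose = 33 ng/kg/min × 73.2 kg = 2415.6 ng/min
2415.6 ng/min × 60 min/hr = 144936 ng/hr
Concentration = 23 mg ÷ 229 mL = 0.1004367 mg/mL = 100436.7 ng/mL
Rate = 144936 ng/hr ÷ 100436.7 ng/mL = 1.443058 mL/hr
Volume infused so far = 1.443058 mL/hr × 31.4 hr = 45.31203 mL
Volume remaining = 229 − 45.31203 = 183.688 mL
New rate:
Dose = 24 ng/kg/min × 73.2 kg = 1756.8 ng/min
1756.8 ng/min × 60 min/hr = 105408 ng/hr
Rate = 105408 ng/hr ÷ 100436.7 ng/mL = 1.049497 mL/hr
Time remaining = 183.688 mL ÷ 1.049497 mL/hr = 175.0248 hr

175.0 hours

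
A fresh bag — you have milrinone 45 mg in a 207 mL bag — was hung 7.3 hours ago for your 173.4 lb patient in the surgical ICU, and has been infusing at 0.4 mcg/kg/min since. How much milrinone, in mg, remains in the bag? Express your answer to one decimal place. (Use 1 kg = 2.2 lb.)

31.2 mg

Weight = 173.4 lb ÷ 2.2 lb/kg = 78.81818 kg
Dose = 0.4 mcg/kg/min × 78.81818 kg = 31.52727 mcg/min
31.52727 mcg/min × 60 min/hr = 1891.636 mcg/hr
Concentration = 45 mg ÷ 207 mL = 0.2173913 mg/mL = 217.3913 mcg/mL
Rate = 1891.636 mcg/hr ÷ 217.3913 mcg/mL = 8.701527 mL/hr
Volume infused = 8.701527 mL/hr × 7.3 hr = 63.52115 mL
Volume remaining = 207 − 63.52115 = 143.4789 mL
Drug remaining = 143.4789 mL × 217.3913 mcg/mL = 31191.05 mcg = 31.19105 mg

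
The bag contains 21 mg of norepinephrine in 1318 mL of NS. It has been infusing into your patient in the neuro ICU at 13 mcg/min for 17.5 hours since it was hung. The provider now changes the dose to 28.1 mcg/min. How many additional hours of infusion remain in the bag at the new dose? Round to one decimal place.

4.4 hours

Initial rate:
13 mcg/min × 60 min/hr = 780 mcg/hr
Concentration = 21 mg ÷ 1318 mL = 0.01593323 mg/mL = 15.93323 mcg/mL
Rate = 780 mcg/hr ÷ 15.93323 mcg/mL = 48.95429 mL/hr
Volume infused so far = 48.95429 mL/hr × 17.5 hr = 856.7 mL
Volume remaining = 1318 − 856.7 = 461.3 mL
New rate:
28.1 mcg/min × 60 min/hr = 1686 mcg/hr
Rate = 1686 mcg/hr ÷ 15.93323 mcg/mL = 105.8166 mL/hr
Time remaining = 461.3 mL ÷ 105.8166 mL/hr = 4.359431 hr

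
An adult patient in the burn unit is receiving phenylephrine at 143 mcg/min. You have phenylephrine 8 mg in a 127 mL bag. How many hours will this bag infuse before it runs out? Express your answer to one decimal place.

143 mcg/min × 60 min/hr = 8580 mcg/hr
Concentration = 8 mg ÷ 127 mL = 0.06299213 mg/mL = 62.99213 mcg/mL
Rate = 8580 mcg/hr ÷ 62.99213 mcg/mL = 136.2075 mL/hr
Duration = 127 mL ÷ 136.2075 mL/hr = 0.9324009 hr

0.9 hours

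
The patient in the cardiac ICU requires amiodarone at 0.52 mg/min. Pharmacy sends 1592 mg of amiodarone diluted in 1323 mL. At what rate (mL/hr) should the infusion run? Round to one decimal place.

0.52 mg/min × 60 min/hr = 31.2 mg/hr
Concentration = 1592 mg ÷ 1323 mL = 1.203326 mg/mL
Rate = 31.2 mg/hr ÷ 1.203326 mg/mL = 25.92814 mL/hr

25.9 mL/hr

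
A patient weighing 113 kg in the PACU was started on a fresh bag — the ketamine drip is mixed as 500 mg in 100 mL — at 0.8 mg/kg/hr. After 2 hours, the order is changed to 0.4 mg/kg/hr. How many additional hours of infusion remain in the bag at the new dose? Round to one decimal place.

7.1 hours

Initial rate:
Dose = 0.8 mg/kg/hr × 113 kg = 90.4 mg/hr
Concentration = 500 mg ÷ 100 mL = 5 mg/mL
Rate = 90.4 mg/hr ÷ 5 mg/mL = 18.08 mL/hr
Volume infused so far = 18.08 mL/hr × 2 hr = 36.16 mL
Volume remaining = 100 − 36.16 = 63.84 mL
New rate:
Dose = 0.4 mg/kg/hr × 113 kg = 45.2 mg/hr
Rate = 45.2 mg/hr ÷ 5 mg/mL = 9.04 mL/hr
Time remaining = 63.84 mL ÷ 9.04 mL/hr = 7.061947 hr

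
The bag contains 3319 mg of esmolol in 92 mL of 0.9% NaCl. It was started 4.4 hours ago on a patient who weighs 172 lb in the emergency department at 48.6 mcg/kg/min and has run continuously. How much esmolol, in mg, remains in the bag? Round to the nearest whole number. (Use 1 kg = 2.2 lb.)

Weight = 172 lb ÷ 2.2 lb/kg = 78.18182 kg
Dose = 48.6 mcg/kg/min × 78.18182 kg = 3799.636 mcg/min
3799.636 mcg/min × 60 min/hr = 227978.2 mcg/hr
Concentration = 3319 mg ÷ 92 mL = 36.07609 mg/mL = 36076.09 mcg/mL
Rate = 227978.2 mcg/hr ÷ 36076.09 mcg/mL = 6.319371 mL/hr
Volume infused = 6.319371 mL/hr × 4.4 hr = 27.80523 mL
Volume remaining = 92 − 27.80523 = 64.19477 mL
Drug remaining = 64.19477 mL × 36076.09 mcg/mL = 2315896 mcg = 2315.896 mg

2316 mg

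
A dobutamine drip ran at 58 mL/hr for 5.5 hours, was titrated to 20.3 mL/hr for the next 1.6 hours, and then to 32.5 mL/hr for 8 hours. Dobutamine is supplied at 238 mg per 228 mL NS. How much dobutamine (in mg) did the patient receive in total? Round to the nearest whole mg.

Concentration = 238 mg ÷ 228 mL = 1.04386 mg/mL
Stage 1: 58 mL/hr × 5.5 hr = 319 mL → 319 mL × 1.04386 mg/mL = 332.9912 mg
Stage 2: 20.3 mL/hr × 1.6 hr = 32.48 mL → 32.48 mL × 1.04386 mg/mL = 33.90456 mg
Stage 3: 32.5 mL/hr × 8 hr = 260 mL → 260 mL × 1.04386 mg/mL = 271.4035 mg
Total = 332.9912 + 33.90456 + 271.4035 = 638.2993 mg

638 mg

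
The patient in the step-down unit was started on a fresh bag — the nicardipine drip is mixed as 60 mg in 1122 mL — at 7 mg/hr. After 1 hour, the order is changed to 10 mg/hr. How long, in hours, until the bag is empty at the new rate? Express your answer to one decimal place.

5.3 hours

Initial rate:
Concentration = 60 mg ÷ 1122 mL = 0.05347594 mg/mL
Rate = 7 mg/hr ÷ 0.05347594 mg/mL = 130.9 mL/hr
Volume infused so far = 130.9 mL/hr × 1 hr = 130.9 mL
Volume remaining = 1122 − 130.9 = 991.1 mL
New rate:
Rate = 10 mg/hr ÷ 0.05347594 mg/mL = 187 mL/hr
Time remaining = 991.1 mL ÷ 187 mL/hr = 5.3 hr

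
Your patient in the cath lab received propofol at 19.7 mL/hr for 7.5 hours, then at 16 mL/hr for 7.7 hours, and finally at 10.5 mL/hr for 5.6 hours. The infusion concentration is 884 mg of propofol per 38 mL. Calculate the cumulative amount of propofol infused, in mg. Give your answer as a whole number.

7671 mg

Concentration = 884 mg ÷ 38 mL = 23.26316 mg/mL
Stage 1: 19.7 mL/hr × 7.5 hr = 147.75 mL → 147.75 mL × 23.26316 mg/mL = 3437.132 mg
Stage 2: 16 mL/hr × 7.7 hr = 123.2 mL → 123.2 mL × 23.26316 mg/mL = 2866.021 mg
Stage 3: 10.5 mL/hr × 5.6 hr = 58.8 mL → 58.8 mL × 23.26316 mg/mL = 1367.874 mg
Total = 3437.132 + 2866.021 + 1367.874 = 7671.026 mg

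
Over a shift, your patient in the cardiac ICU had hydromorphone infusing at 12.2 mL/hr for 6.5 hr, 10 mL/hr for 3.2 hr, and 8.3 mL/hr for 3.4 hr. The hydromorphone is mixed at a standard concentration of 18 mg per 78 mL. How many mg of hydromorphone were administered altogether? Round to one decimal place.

32.2 mg

Concentration = 18 mg ÷ 78 mL = 0.2307692 mg/mL
Stage 1: 12.2 mL/hr × 6.5 hr = 79.3 mL → 79.3 mL × 0.2307692 mg/mL = 18.3 mg
Stage 2: 10 mL/hr × 3.2 hr = 32 mL → 32 mL × 0.2307692 mg/mL = 7.384615 mg
Stage 3: 8.3 mL/hr × 3.4 hr = 28.22 mL → 28.22 mL × 0.2307692 mg/mL = 6.512308 mg
Total = 18.3 + 7.384615 + 6.512308 = 32.19692 mg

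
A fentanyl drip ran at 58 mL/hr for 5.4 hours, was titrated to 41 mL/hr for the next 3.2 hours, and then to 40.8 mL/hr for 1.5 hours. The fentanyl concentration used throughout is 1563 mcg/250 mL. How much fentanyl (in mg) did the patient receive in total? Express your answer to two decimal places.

Concentration = 1563 mcg ÷ 250 mL = 6.252 mcg/mL
Stage 1: 58 mL/hr × 5.4 hr = 313.2 mL → 313.2 mL × 6.252 mcg/mL = 1958.126 mcg
Stage 2: 41 mL/hr × 3.2 hr = 131.2 mL → 131.2 mL × 6.252 mcg/mL = 820.2624 mcg
Stage 3: 40.8 mL/hr × 1.5 hr = 61.2 mL → 61.2 mL × 6.252 mcg/mL = 382.6224 mcg
Total = 1958.126 + 820.2624 + 382.6224 = 3161.011 mcg = 3.161011 mg

3.16 mg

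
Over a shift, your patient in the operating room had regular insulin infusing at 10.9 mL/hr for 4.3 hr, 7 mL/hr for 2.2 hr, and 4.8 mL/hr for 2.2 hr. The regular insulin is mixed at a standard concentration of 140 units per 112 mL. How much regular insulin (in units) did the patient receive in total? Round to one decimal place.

91.0 units

Concentration = 140 units ÷ 112 mL = 1.25 units/mL
Stage 1: 10.9 mL/hr × 4.3 hr = 46.87 mL → 46.87 mL × 1.25 units/mL = 58.5875 units
Stage 2: 7 mL/hr × 2.2 hr = 15.4 mL → 15.4 mL × 1.25 units/mL = 19.25 units
Stage 3: 4.8 mL/hr × 2.2 hr = 10.56 mL → 10.56 mL × 1.25 units/mL = 13.2 units
Total = 58.5875 + 19.25 + 13.2 = 91.0375 units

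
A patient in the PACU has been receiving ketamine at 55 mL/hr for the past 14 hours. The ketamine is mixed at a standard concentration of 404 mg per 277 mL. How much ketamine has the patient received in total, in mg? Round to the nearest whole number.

1123 mg

Concentration = 404 mg ÷ 277 mL = 1.458484 mg/mL
Drug rate = 55 mL/hr × 1.458484 mg/mL = 80.21661 mg/hr
Total = 80.21661 mg/hr × 14 hr = 1123.032 mg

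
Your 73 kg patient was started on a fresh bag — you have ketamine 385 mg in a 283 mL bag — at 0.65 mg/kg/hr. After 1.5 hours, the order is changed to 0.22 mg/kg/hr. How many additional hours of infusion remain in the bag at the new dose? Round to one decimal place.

19.5 hours

Initial rate:
Dose = 0.65 mg/kg/hr × 73 kg = 47.45 mg/hr
Concentration = 385 mg ÷ 283 mL = 1.360424 mg/mL
Rate = 47.45 mg/hr ÷ 1.360424 mg/mL = 34.87883 mL/hr
Volume infused so far = 34.87883 mL/hr × 1.5 hr = 52.31825 mL
Volume remaining = 283 − 52.31825 = 230.6818 mL
New rate:
Dose = 0.22 mg/kg/hr × 73 kg = 16.06 mg/hr
Rate = 16.06 mg/hr ÷ 1.360424 mg/mL = 11.80514 mL/hr
Time remaining = 230.6818 mL ÷ 11.80514 mL/hr = 19.54078 hr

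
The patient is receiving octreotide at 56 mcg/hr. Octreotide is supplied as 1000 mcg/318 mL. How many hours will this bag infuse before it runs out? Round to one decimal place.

17.9 hours

Concentration = 1000 mcg ÷ 318 mL = 3.144654 mcg/mL
Rate = 56 mcg/hr ÷ 3.144654 mcg/mL = 17.808 mL/hr
Duration = 318 mL ÷ 17.808 mL/hr = 17.85714 hr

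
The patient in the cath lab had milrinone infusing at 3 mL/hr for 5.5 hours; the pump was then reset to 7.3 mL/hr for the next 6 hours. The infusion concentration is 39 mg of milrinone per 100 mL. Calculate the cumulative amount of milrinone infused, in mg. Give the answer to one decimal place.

Concentration = 39 mg ÷ 100 mL = 0.39 mg/mL
Stage 1: 3 mL/hr × 5.5 hr = 16.5 mL → 16.5 mL × 0.39 mg/mL = 6.435 mg
Stage 2: 7.3 mL/hr × 6 hr = 43.8 mL → 43.8 mL × 0.39 mg/mL = 17.082 mg
Total = 6.435 + 17.082 = 23.517 mg

23.5 mg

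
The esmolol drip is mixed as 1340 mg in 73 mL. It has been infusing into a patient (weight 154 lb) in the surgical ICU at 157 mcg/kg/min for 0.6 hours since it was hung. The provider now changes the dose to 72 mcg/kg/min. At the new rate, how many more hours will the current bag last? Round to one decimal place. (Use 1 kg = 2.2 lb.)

3.1 hours

Initial rate:
Weight = 154 lb ÷ 2.2 lb/kg = 70 kg
Dose = 157 mcg/kg/min × 70 kg = 10990 mcg/min
10990 mcg/min × 60 min/hr = 659400 mcg/hr
Concentration = 1340 mg ÷ 73 mL = 18.35616 mg/mL = 18356.16 mcg/mL
Rate = 659400 mcg/hr ÷ 18356.16 mcg/mL = 35.92254 mL/hr
Volume infused so far = 35.92254 mL/hr × 0.6 hr = 21.55352 mL
Volume remaining = 73 − 21.55352 = 51.44648 mL
New rate:
Dose = 72 mcg/kg/min × 70 kg = 5040 mcg/min
5040 mcg/min × 60 min/hr = 302400 mcg/hr
Rate = 302400 mcg/hr ÷ 18356.16 mcg/mL = 16.47403 mL/hr
Time remaining = 51.44648 mL ÷ 16.47403 mL/hr = 3.122884 hr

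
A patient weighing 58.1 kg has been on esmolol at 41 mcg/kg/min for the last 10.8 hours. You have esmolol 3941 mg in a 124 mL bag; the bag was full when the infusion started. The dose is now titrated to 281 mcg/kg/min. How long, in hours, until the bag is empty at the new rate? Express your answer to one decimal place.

2.4 hours

Initial rate:
Dose = 41 mcg/kg/min × 58.1 kg = 2382.1 mcg/min
2382.1 mcg/min × 60 min/hr = 142926 mcg/hr
Concentration = 3941 mg ÷ 124 mL = 31.78226 mg/mL = 31782.26 mcg/mL
Rate = 142926 mcg/hr ÷ 31782.26 mcg/mL = 4.497037 mL/hr
Volume infused so far = 4.497037 mL/hr × 10.8 hr = 48.568 mL
Volume remaining = 124 − 48.568 = 75.432 mL
New rate:
Dose = 281 mcg/kg/min × 58.1 kg = 16326.1 mcg/min
16326.1 mcg/min × 60 min/hr = 979566 mcg/hr
Rate = 979566 mcg/hr ÷ 31782.26 mcg/mL = 30.82116 mL/hr
Time remaining = 75.432 mL ÷ 30.82116 mL/hr = 2.44741 hr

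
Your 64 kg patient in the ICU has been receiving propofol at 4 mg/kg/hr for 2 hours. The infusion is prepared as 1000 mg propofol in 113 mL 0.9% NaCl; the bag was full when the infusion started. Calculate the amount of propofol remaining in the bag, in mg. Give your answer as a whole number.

488 mg

Dose = 4 mg/kg/hr × 64 kg = 256 mg/hr
Concentration = 1000 mg ÷ 113 mL = 8.849558 mg/mL
Rate = 256 mg/hr ÷ 8.849558 mg/mL = 28.928 mL/hr
Volume infused = 28.928 mL/hr × 2 hr = 57.856 mL
Volume remaining = 113 − 57.856 = 55.144 mL
Drug remaining = 55.144 mL × 8.849558 mg/mL = 488 mg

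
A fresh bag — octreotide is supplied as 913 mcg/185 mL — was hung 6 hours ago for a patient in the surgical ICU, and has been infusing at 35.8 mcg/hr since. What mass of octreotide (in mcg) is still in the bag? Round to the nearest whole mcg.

698 mcg

Concentration = 913 mcg ÷ 185 mL = 4.935135 mcg/mL
Rate = 35.8 mcg/hr ÷ 4.935135 mcg/mL = 7.254107 mL/hr
Volume infused = 7.254107 mL/hr × 6 hr = 43.52464 mL
Volume remaining = 185 − 43.52464 = 141.4754 mL
Drug remaining = 141.4754 mL × 4.935135 mcg/mL = 698.2 mcg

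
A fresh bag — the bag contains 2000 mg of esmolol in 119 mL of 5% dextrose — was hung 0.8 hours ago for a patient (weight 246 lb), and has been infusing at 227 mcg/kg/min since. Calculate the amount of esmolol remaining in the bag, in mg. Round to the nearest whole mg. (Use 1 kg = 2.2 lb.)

782 mg

Weight = 246 lb ÷ 2.2 lb/kg = 111.8182 kg
Dose = 227 mcg/kg/min × 111.8182 kg = 25382.73 mcg/min
25382.73 mcg/min × 60 min/hr = 1522964 mcg/hr
Concentration = 2000 mg ÷ 119 mL = 16.80672 mg/mL = 16806.72 mcg/mL
Rate = 1522964 mcg/hr ÷ 16806.72 mcg/mL = 90.61634 mL/hr
Volume infused = 90.61634 mL/hr × 0.8 hr = 72.49307 mL
Volume remaining = 119 − 72.49307 = 46.50693 mL
Drug remaining = 46.50693 mL × 16806.72 mcg/mL = 781629.1 mcg = 781.6291 mg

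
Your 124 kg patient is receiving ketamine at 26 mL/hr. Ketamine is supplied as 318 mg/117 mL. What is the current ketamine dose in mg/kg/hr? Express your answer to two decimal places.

Concentration = 318 mg ÷ 117 mL = 2.717949 mg/mL
Drug rate = 26 mL/hr × 2.717949 mg/mL = 70.66667 mg/hr
70.66667 mg/hr ÷ 124 kg = 0.5698925 mg/kg/hr

0.57 mg/kg/hr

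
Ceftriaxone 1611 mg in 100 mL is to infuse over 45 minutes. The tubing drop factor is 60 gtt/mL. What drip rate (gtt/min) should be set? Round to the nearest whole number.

133 gtt/min

100 mL ÷ (45 min) = 2.222222 mL/min
2.222222 mL/min × 60 gtt/mL = 133.3333 gtt/min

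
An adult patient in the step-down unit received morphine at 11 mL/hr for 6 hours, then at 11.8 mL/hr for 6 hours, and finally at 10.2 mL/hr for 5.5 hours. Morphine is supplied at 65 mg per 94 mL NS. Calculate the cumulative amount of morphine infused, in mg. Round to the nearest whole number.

Concentration = 65 mg ÷ 94 mL = 0.6914894 mg/mL
Stage 1: 11 mL/hr × 6 hr = 66 mL → 66 mL × 0.6914894 mg/mL = 45.6383 mg
Stage 2: 11.8 mL/hr × 6 hr = 70.8 mL → 70.8 mL × 0.6914894 mg/mL = 48.95745 mg
Stage 3: 10.2 mL/hr × 5.5 hr = 56.1 mL → 56.1 mL × 0.6914894 mg/mL = 38.79255 mg
Total = 45.6383 + 48.95745 + 38.79255 = 133.3883 mg

133 mg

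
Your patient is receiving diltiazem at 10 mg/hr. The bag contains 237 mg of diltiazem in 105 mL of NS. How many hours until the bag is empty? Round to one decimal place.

23.7 hours

Concentration = 237 mg ÷ 105 mL = 2.257143 mg/mL
Rate = 10 mg/hr ÷ 2.257143 mg/mL = 4.43038 mL/hr
Duration = 105 mL ÷ 4.43038 mL/hr = 23.7 hr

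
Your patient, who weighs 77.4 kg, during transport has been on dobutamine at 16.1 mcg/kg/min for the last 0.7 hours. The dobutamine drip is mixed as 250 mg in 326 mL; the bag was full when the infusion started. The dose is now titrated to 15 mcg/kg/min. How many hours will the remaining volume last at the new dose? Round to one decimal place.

Initial rate:
Dose = 16.1 mcg/kg/min × 77.4 kg = 1246.14 mcg/min
1246.14 mcg/min × 60 min/hr = 74768.4 mcg/hr
Concentration = 250 mg ÷ 326 mL = 0.7668712 mg/mL = 766.8712 mcg/mL
Rate = 74768.4 mcg/hr ÷ 766.8712 mcg/mL = 97.49799 mL/hr
Volume infused so far = 97.49799 mL/hr × 0.7 hr = 68.2486 mL
Volume remaining = 326 − 68.2486 = 257.7514 mL
New rate:
Dose = 15 mcg/kg/min × 77.4 kg = 1161 mcg/min
1161 mcg/min × 60 min/hr = 69660 mcg/hr
Rate = 69660 mcg/hr ÷ 766.8712 mcg/mL = 90.83664 mL/hr
Time remaining = 257.7514 mL ÷ 90.83664 mL/hr = 2.837527 hr

2.8 hours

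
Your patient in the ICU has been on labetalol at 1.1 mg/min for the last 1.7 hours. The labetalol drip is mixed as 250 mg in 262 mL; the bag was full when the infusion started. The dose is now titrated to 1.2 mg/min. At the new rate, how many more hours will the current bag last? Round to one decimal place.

Initial rate:
1.1 mg/min × 60 min/hr = 66 mg/hr
Concentration = 250 mg ÷ 262 mL = 0.9541985 mg/mL
Rate = 66 mg/hr ÷ 0.9541985 mg/mL = 69.168 mL/hr
Volume infused so far = 69.168 mL/hr × 1.7 hr = 117.5856 mL
Volume remaining = 262 − 117.5856 = 144.4144 mL
New rate:
1.2 mg/min × 60 min/hr = 72 mg/hr
Rate = 72 mg/hr ÷ 0.9541985 mg/mL = 75.456 mL/hr
Time remaining = 144.4144 mL ÷ 75.456 mL/hr = 1.913889 hr

1.9 hours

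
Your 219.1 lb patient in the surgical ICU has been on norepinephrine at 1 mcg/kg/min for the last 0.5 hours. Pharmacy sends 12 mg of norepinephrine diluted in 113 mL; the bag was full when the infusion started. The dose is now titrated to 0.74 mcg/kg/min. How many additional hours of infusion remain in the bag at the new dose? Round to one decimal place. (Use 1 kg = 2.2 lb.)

2.0 hours

Initial rate:
Weight = 219.1 lb ÷ 2.2 lb/kg = 99.59091 kg
Dose = 1 mcg/kg/min × 99.59091 kg = 99.59091 mcg/min
99.59091 mcg/min × 60 min/hr = 5975.455 mcg/hr
Concentration = 12 mg ÷ 113 mL = 0.1061947 mg/mL = 106.1947 mcg/mL
Rate = 5975.455 mcg/hr ÷ 106.1947 mcg/mL = 56.26886 mL/hr
Volume infused so far = 56.26886 mL/hr × 0.5 hr = 28.13443 mL
Volume remaining = 113 − 28.13443 = 84.86557 mL
New rate:
Dose = 0.74 mcg/kg/min × 99.59091 kg = 73.69727 mcg/min
73.69727 mcg/min × 60 min/hr = 4421.836 mcg/hr
Rate = 4421.836 mcg/hr ÷ 106.1947 mcg/mL = 41.63896 mL/hr
Time remaining = 84.86557 mL ÷ 41.63896 mL/hr = 2.038129 hr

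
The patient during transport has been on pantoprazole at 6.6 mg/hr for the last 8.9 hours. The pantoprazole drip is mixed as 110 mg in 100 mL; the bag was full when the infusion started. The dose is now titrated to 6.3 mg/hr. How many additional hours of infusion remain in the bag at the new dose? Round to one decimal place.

Initial rate:
Concentration = 110 mg ÷ 100 mL = 1.1 mg/mL
Rate = 6.6 mg/hr ÷ 1.1 mg/mL = 6 mL/hr
Volume infused so far = 6 mL/hr × 8.9 hr = 53.4 mL
Volume remaining = 100 − 53.4 = 46.6 mL
New rate:
Rate = 6.3 mg/hr ÷ 1.1 mg/mL = 5.727273 mL/hr
Time remaining = 46.6 mL ÷ 5.727273 mL/hr = 8.136508 hr

8.1 hours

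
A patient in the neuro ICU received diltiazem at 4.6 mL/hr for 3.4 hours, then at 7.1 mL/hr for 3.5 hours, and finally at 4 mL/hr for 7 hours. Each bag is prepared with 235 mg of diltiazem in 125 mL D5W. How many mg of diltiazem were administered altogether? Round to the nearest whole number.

129 mg

Concentration = 235 mg ÷ 125 mL = 1.88 mg/mL
Stage 1: 4.6 mL/hr × 3.4 hr = 15.64 mL → 15.64 mL × 1.88 mg/mL = 29.4032 mg
Stage 2: 7.1 mL/hr × 3.5 hr = 24.85 mL → 24.85 mL × 1.88 mg/mL = 46.718 mg
Stage 3: 4 mL/hr × 7 hr = 28 mL → 28 mL × 1.88 mg/mL = 52.64 mg
Total = 29.4032 + 46.718 + 52.64 = 128.7612 mg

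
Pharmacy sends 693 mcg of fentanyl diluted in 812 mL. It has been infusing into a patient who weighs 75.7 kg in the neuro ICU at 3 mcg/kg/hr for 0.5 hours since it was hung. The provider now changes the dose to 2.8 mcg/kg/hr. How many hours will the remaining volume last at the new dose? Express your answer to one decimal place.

2.7 hours

Initial rate:
Dose = 3 mcg/kg/hr × 75.7 kg = 227.1 mcg/hr
Concentration = 693 mcg ÷ 812 mL = 0.8534483 mcg/mL
Rate = 227.1 mcg/hr ÷ 0.8534483 mcg/mL = 266.097 mL/hr
Volume infused so far = 266.097 mL/hr × 0.5 hr = 133.0485 mL
Volume remaining = 812 − 133.0485 = 678.9515 mL
New rate:
Dose = 2.8 mcg/kg/hr × 75.7 kg = 211.96 mcg/hr
Rate = 211.96 mcg/hr ÷ 0.8534483 mcg/mL = 248.3572 mL/hr
Time remaining = 678.9515 mL ÷ 248.3572 mL/hr = 2.733771 hr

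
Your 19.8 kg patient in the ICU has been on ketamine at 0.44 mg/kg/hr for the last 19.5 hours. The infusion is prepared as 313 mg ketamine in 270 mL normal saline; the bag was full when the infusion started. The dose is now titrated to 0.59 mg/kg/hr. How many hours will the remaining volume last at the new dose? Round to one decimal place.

Initial rate:
Dose = 0.44 mg/kg/hr × 19.8 kg = 8.712 mg/hr
Concentration = 313 mg ÷ 270 mL = 1.159259 mg/mL
Rate = 8.712 mg/hr ÷ 1.159259 mg/mL = 7.515144 mL/hr
Volume infused so far = 7.515144 mL/hr × 19.5 hr = 146.5453 mL
Volume remaining = 270 − 146.5453 = 123.4547 mL
New rate:
Dose = 0.59 mg/kg/hr × 19.8 kg = 11.682 mg/hr
Rate = 11.682 mg/hr ÷ 1.159259 mg/mL = 10.07712 mL/hr
Time remaining = 123.4547 mL ÷ 10.07712 mL/hr = 12.25098 hr

12.3 hours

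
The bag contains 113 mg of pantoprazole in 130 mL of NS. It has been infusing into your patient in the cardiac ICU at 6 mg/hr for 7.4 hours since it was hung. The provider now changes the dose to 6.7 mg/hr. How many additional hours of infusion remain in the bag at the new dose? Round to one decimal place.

Initial rate:
Concentration = 113 mg ÷ 130 mL = 0.8692308 mg/mL
Rate = 6 mg/hr ÷ 0.8692308 mg/mL = 6.902655 mL/hr
Volume infused so far = 6.902655 mL/hr × 7.4 hr = 51.07965 mL
Volume remaining = 130 − 51.07965 = 78.92035 mL
New rate:
Rate = 6.7 mg/hr ÷ 0.8692308 mg/mL = 7.707965 mL/hr
Time remaining = 78.92035 mL ÷ 7.707965 mL/hr = 10.23881 hr

10.2 hours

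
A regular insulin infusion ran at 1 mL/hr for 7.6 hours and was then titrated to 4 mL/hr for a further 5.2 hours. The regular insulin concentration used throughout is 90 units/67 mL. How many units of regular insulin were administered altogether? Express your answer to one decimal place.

38.1 units

Concentration = 90 units ÷ 67 mL = 1.343284 units/mL
Stage 1: 1 mL/hr × 7.6 hr = 7.6 mL → 7.6 mL × 1.343284 units/mL = 10.20896 units
Stage 2: 4 mL/hr × 5.2 hr = 20.8 mL → 20.8 mL × 1.343284 units/mL = 27.9403 units
Total = 10.20896 + 27.9403 = 38.14925 units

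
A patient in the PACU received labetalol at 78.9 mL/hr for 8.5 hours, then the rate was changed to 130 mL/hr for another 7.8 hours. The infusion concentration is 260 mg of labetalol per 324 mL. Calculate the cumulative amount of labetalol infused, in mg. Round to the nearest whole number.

1352 mg

Concentration = 260 mg ÷ 324 mL = 0.8024691 mg/mL
Stage 1: 78.9 mL/hr × 8.5 hr = 670.65 mL → 670.65 mL × 0.8024691 mg/mL = 538.1759 mg
Stage 2: 130 mL/hr × 7.8 hr = 1014 mL → 1014 mL × 0.8024691 mg/mL = 813.7037 mg
Total = 538.1759 + 813.7037 = 1351.88 mg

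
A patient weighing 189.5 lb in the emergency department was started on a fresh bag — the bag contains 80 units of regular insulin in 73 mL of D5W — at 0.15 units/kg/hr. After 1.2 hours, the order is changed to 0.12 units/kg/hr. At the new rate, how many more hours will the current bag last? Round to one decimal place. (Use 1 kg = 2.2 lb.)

6.2 hours

Initial rate:
Weight = 189.5 lb ÷ 2.2 lb/kg = 86.13636 kg
Dose = 0.15 units/kg/hr × 86.13636 kg = 12.92045 units/hr
Concentration = 80 units ÷ 73 mL = 1.09589 units/mL
Rate = 12.92045 units/hr ÷ 1.09589 units/mL = 11.78991 mL/hr
Volume infused so far = 11.78991 mL/hr × 1.2 hr = 14.1479 mL
Volume remaining = 73 − 14.1479 = 58.8521 mL
New rate:
Dose = 0.12 units/kg/hr × 86.13636 kg = 10.33636 units/hr
Rate = 10.33636 units/hr ÷ 1.09589 units/mL = 9.431932 mL/hr
Time remaining = 58.8521 mL ÷ 9.431932 mL/hr = 6.239666 hr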